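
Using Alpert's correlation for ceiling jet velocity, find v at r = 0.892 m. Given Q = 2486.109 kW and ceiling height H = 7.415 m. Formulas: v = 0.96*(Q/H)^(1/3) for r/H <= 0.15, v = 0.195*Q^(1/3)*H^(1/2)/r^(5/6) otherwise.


r/H = 0.892 / 7.415 = 0.12030
r/H <= 0.15, so v = 0.96*(Q/H)^(1/3)
Q/H = 335.28
(Q/H)^(1/3) = 6.9471
v = 0.96 * 6.9471 = 6.6692 m/s

6.6692 m/s


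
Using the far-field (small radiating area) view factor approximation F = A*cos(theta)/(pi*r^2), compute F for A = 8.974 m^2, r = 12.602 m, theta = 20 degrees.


cos(20 deg) = 0.93969
pi*r^2 = 498.92
F = 8.974 * 0.93969 / 498.92 = 0.016902

0.016902


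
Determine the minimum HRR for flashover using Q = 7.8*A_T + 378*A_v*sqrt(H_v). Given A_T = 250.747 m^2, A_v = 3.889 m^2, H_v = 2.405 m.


7.8*A_T = 1955.8
sqrt(H_v) = 1.5508
378*A_v*sqrt(H_v) = 2279.8
Q = 1955.8 + 2279.8 = 4235.6 kW

4235.6 kW


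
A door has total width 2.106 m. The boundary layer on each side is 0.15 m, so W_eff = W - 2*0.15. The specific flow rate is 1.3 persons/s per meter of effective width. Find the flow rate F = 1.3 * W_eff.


W_eff = 2.106 - 0.30 = 1.806 m
F = 1.3 * 1.806 = 2.3478 persons/s

2.3478 persons/s


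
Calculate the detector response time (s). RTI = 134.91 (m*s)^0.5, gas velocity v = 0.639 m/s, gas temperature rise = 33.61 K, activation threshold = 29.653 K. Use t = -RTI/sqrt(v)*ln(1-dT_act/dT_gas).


dT_act/dT_gas = 0.88227
ln(1 - 0.88227) = -2.1393
t = -134.91 / sqrt(0.639) * -2.1393 = 361.05 s

361.05 s


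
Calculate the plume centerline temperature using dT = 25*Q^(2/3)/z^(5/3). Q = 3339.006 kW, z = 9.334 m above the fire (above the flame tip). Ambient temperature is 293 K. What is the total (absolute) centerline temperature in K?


Q^(2/3) = 223.40
z^(5/3) = 41.379
dT = 25 * 223.40 / 41.379 = 134.97 K
T = 293 + 134.97 = 427.97 K

427.97 K


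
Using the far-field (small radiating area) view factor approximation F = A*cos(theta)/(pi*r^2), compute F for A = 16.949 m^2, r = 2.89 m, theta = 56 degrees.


cos(56 deg) = 0.55919
pi*r^2 = 26.239
F = 16.949 * 0.55919 / 26.239 = 0.36121

0.36121


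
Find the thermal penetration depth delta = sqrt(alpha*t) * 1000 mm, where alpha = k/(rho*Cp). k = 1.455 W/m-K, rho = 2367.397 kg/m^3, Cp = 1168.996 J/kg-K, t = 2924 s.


alpha = 1.455 / (2367.397 * 1168.996) = 5.2575e-07 m^2/s
alpha * t = 0.0015373
delta = sqrt(0.0015373) * 1000 = 39.208 mm

39.208 mm


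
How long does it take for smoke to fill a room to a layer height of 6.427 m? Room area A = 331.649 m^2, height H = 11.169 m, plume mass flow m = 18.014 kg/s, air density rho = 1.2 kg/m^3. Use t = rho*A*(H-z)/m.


H - z = 4.742 m
t = 1.2 * 331.649 * 4.742 / 18.014 = 104.76 s

104.76 s


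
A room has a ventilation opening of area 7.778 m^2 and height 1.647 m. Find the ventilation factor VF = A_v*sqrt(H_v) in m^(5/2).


sqrt(H_v) = 1.2834
VF = 7.778 * 1.2834 = 9.9819 m^(5/2)

9.9819 m^(5/2)


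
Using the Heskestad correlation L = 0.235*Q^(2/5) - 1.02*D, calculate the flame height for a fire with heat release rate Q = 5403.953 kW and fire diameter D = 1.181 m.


Q^(2/5) = 31.123
0.235 * Q^(2/5) = 7.3140
1.02 * D = 1.2046
L = 6.1093 m

6.1093 m


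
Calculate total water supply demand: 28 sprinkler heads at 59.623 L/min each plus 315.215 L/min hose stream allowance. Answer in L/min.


Sprinkler demand = 28 * 59.623 = 1669.444 L/min
Total = 1669.444 + 315.215 = 1984.659 L/min

1984.659 L/min


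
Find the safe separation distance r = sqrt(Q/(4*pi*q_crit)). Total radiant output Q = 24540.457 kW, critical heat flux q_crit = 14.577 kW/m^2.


4*pi*q_crit = 183.18
Q/(4*pi*q_crit) = 133.97
r = sqrt(133.97) = 11.575 m

11.575 m


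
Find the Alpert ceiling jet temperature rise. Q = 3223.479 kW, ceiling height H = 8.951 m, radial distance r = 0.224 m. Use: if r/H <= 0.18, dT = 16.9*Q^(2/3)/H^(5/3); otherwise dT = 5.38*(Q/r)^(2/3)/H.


r/H = 0.224 / 8.951 = 0.025025
r/H <= 0.18, so dT = 16.9*Q^(2/3)/H^(5/3)
Q^(2/3) = 218.21
H^(5/3) = 38.588
dT = 16.9 * 218.21 / 38.588 = 95.569 K

95.569 K


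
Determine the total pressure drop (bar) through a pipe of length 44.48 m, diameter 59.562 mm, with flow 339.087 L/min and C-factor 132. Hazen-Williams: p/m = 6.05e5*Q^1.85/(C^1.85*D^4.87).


Q^1.85 = 47982
C^1.85 = 8376.5
D^4.87 = 4.4066e+08
p/m = 0.0078645 bar/m
p_total = 0.0078645 * 44.48 = 0.34981 bar

0.34981 bar


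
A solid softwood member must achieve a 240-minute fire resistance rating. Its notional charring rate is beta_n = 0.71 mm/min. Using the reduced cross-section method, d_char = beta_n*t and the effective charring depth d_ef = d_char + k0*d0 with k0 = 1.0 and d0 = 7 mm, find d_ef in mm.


d_char = 0.71 * 240 = 170.4 mm
d_ef = 170.4 + 1.0*7 = 177.4 mm

177.4 mm


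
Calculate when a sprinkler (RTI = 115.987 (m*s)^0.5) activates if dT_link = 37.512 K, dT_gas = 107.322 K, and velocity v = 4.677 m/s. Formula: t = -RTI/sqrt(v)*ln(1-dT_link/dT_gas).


dT_link/dT_gas = 0.34953
ln(1 - 0.34953) = -0.43006
t = -115.987 / sqrt(4.677) * -0.43006 = 23.065 s

23.065 s


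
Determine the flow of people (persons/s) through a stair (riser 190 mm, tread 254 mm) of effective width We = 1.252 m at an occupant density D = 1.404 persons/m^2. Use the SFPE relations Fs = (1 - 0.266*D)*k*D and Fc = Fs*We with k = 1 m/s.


1 - 0.266*D = 1 - 0.266*1.404 = 0.62654
Fs = 0.62654 * 1 * 1.404 = 0.87966 persons/(s*m)
Fc = 0.87966 * 1.252 = 1.1013 persons/s

1.1013 persons/s


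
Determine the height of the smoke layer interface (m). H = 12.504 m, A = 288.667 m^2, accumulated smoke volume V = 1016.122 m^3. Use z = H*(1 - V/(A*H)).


V/(A*H) = 0.28151
1 - 0.28151 = 0.71849
z = 12.504 * 0.71849 = 8.9840 m

8.9840 m


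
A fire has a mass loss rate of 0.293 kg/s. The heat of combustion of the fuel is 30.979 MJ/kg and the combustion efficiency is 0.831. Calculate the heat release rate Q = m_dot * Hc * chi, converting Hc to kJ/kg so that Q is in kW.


Hc = 30.979 MJ/kg = 30.979 * 1000 kJ/kg = 30979 kJ/kg
Q = 0.293 kg/s * 30979 kJ/kg * 0.831 = 7542.9 kW

7542.9 kW


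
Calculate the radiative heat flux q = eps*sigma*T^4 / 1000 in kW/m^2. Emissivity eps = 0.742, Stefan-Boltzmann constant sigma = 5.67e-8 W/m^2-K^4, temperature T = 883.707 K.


T^4 = 6.0986e+11
q = 0.742 * 5.67e-8 * 6.0986e+11 / 1000 = 25.658 kW/m^2

25.658 kW/m^2


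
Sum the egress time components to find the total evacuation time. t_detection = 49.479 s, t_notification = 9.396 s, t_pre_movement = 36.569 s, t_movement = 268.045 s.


Total = 49.479 + 9.396 + 36.569 + 268.045 = 363.489 s

363.489 s


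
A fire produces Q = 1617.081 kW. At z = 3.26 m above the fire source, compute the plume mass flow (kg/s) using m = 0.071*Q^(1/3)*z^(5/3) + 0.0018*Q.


Q^(1/3) = 11.738
z^(5/3) = 7.1674
First term = 0.071 * 11.738 * 7.1674 = 5.9731
Second term = 0.0018 * 1617.081 = 2.9107
m = 8.8838 kg/s

8.8838 kg/s


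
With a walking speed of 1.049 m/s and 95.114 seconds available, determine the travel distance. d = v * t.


d = 1.049 * 95.114 = 99.775 m

99.775 m


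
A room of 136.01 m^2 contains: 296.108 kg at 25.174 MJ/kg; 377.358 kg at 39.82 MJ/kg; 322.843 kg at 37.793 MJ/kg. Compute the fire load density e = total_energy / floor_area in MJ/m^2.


Total energy = 296.108*25.174 + 377.358*39.82 + 322.843*37.793
= 7454.223 + 15026.40 + 12201.21
= 34681.82 MJ
e = 34681.82 / 136.01 = 254.99 MJ/m^2

254.99 MJ/m^2


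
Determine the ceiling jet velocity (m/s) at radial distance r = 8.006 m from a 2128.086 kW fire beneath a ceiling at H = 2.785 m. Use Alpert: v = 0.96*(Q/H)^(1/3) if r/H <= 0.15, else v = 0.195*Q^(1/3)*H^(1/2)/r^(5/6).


r/H = 8.006 / 2.785 = 2.8747
r/H > 0.15, so v = 0.195*Q^(1/3)*H^(1/2)/r^(5/6)
Q^(1/3) = 12.863
H^(1/2) = 1.6688
r^(5/6) = 5.6604
v = 0.195 * 12.863 * 1.6688 / 5.6604 = 0.73949 m/s

0.73949 m/s


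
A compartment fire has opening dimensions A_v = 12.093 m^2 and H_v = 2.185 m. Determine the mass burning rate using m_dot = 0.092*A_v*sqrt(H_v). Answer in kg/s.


sqrt(H_v) = 1.4782
m_dot = 0.092 * 12.093 * 1.4782 = 1.6446 kg/s

1.6446 kg/s


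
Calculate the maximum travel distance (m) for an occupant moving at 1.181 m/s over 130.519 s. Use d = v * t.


d = 1.181 * 130.519 = 154.14 m

154.14 m


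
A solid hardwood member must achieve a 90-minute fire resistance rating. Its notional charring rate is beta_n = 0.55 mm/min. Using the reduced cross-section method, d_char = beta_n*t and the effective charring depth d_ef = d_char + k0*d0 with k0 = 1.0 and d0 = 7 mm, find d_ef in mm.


d_char = 0.55 * 90 = 49.5 mm
d_ef = 49.5 + 1.0*7 = 56.5 mm

56.5 mm


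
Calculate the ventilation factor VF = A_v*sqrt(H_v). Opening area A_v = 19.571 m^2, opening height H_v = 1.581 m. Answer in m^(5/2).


sqrt(H_v) = 1.2574
VF = 19.571 * 1.2574 = 24.608 m^(5/2)

24.608 m^(5/2)


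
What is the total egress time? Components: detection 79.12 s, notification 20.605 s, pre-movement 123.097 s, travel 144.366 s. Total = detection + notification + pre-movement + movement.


Total = 79.12 + 20.605 + 123.097 + 144.366 = 367.188 s

367.188 s


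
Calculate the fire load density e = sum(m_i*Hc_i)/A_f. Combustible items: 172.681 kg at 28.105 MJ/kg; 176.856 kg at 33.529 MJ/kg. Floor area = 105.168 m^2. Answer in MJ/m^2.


Total energy = 172.681*28.105 + 176.856*33.529
= 4853.200 + 5929.805
= 10783.00 MJ
e = 10783.00 / 105.168 = 102.53 MJ/m^2

102.53 MJ/m^2


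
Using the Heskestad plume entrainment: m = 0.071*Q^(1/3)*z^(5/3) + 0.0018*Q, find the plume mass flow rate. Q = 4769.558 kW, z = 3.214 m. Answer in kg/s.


Q^(1/3) = 16.833
z^(5/3) = 6.9997
First term = 0.071 * 16.833 * 6.9997 = 8.3655
Second term = 0.0018 * 4769.558 = 8.5852
m = 16.951 kg/s

16.951 kg/s


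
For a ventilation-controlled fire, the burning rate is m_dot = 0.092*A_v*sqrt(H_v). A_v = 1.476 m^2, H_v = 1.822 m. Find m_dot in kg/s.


sqrt(H_v) = 1.3498
m_dot = 0.092 * 1.476 * 1.3498 = 0.18329 kg/s

0.18329 kg/s


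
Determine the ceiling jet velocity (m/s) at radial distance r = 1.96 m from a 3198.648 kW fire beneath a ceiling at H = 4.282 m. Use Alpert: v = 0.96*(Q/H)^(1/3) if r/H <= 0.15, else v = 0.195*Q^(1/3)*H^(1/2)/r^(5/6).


r/H = 1.96 / 4.282 = 0.45773
r/H > 0.15, so v = 0.195*Q^(1/3)*H^(1/2)/r^(5/6)
Q^(1/3) = 14.734
H^(1/2) = 2.0693
r^(5/6) = 1.7521
v = 0.195 * 14.734 * 2.0693 / 1.7521 = 3.3934 m/s

3.3934 m/s


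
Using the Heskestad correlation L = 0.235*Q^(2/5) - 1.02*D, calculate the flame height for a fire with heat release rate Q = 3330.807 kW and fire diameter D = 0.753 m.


Q^(2/5) = 25.646
0.235 * Q^(2/5) = 6.0268
1.02 * D = 0.76806
L = 5.2588 m

5.2588 m


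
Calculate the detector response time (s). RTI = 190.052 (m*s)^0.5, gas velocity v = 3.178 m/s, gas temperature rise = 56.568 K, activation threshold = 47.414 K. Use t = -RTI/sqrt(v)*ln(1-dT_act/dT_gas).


dT_act/dT_gas = 0.83818
ln(1 - 0.83818) = -1.8213
t = -190.052 / sqrt(3.178) * -1.8213 = 194.16 s

194.16 s


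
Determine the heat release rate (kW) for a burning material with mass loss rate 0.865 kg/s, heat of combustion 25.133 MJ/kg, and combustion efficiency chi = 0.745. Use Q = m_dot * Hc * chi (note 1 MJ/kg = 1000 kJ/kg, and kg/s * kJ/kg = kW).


Hc = 25.133 MJ/kg = 25.133 * 1000 kJ/kg = 25133 kJ/kg
Q = 0.865 kg/s * 25133 kJ/kg * 0.745 = 16196 kW

16196 kW


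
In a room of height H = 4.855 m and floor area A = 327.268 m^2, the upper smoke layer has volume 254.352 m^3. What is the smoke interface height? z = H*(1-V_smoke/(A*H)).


V/(A*H) = 0.16008
1 - 0.16008 = 0.83992
z = 4.855 * 0.83992 = 4.0778 m

4.0778 m


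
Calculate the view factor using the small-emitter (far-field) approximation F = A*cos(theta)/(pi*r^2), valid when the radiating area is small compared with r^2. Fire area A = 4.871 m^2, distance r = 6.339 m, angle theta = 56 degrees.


cos(56 deg) = 0.55919
pi*r^2 = 126.24
F = 4.871 * 0.55919 / 126.24 = 0.021577

0.021577


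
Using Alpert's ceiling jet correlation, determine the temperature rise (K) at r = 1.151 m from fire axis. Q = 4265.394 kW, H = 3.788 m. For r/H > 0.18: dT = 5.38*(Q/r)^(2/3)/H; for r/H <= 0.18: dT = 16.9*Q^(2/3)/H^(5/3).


r/H = 1.151 / 3.788 = 0.30385
r/H > 0.18, so dT = 5.38*(Q/r)^(2/3)/H
Q/r = 3705.8
(Q/r)^(2/3) = 239.47
dT = 5.38 * 239.47 / 3.788 = 340.12 K

340.12 K


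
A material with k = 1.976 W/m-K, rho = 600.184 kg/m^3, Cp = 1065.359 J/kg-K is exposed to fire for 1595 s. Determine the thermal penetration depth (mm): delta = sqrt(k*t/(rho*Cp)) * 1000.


alpha = 1.976 / (600.184 * 1065.359) = 3.0903e-06 m^2/s
alpha * t = 0.0049291
delta = sqrt(0.0049291) * 1000 = 70.208 mm

70.208 mm


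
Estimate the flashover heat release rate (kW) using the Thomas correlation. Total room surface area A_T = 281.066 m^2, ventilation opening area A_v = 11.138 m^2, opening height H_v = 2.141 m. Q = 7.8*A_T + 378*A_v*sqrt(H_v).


7.8*A_T = 2192.3
sqrt(H_v) = 1.4632
378*A_v*sqrt(H_v) = 6160.4
Q = 2192.3 + 6160.4 = 8352.7 kW

8352.7 kW


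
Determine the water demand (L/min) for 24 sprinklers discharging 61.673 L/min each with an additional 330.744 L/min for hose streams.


Sprinkler demand = 24 * 61.673 = 1480.152 L/min
Total = 1480.152 + 330.744 = 1810.896 L/min

1810.896 L/min


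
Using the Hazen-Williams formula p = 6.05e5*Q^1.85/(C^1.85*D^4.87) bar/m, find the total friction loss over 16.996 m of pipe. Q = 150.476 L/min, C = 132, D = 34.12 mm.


Q^1.85 = 10674
C^1.85 = 8376.5
D^4.87 = 2.9225e+07
p/m = 0.026379 bar/m
p_total = 0.026379 * 16.996 = 0.44833 bar

0.44833 bar


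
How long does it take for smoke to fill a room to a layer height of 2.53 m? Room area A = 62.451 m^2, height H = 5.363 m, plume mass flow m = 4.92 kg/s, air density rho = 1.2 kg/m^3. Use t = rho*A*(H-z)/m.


H - z = 2.833 m
t = 1.2 * 62.451 * 2.833 / 4.92 = 43.152 s

43.152 s


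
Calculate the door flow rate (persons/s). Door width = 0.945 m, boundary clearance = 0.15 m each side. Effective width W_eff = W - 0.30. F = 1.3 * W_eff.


W_eff = 0.945 - 0.30 = 0.645 m
F = 1.3 * 0.645 = 0.83850 persons/s

0.83850 persons/s


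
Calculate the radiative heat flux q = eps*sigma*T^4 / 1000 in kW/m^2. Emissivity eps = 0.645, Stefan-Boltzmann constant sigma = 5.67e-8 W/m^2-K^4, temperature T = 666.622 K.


T^4 = 1.9748e+11
q = 0.645 * 5.67e-8 * 1.9748e+11 / 1000 = 7.2221 kW/m^2

7.2221 kW/m^2


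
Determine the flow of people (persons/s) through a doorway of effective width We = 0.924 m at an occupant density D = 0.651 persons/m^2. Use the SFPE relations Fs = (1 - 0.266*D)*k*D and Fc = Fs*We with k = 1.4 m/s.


1 - 0.266*D = 1 - 0.266*0.651 = 0.82683
Fs = 0.82683 * 1.4 * 0.651 = 0.75358 persons/(s*m)
Fc = 0.75358 * 0.924 = 0.69630 persons/s

0.69630 persons/s


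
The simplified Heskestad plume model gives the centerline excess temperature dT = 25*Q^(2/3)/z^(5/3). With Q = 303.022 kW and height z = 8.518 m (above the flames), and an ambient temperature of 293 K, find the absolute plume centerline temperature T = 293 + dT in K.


Q^(2/3) = 45.114
z^(5/3) = 35.527
dT = 25 * 45.114 / 35.527 = 31.746 K
T = 293 + 31.746 = 324.75 K

324.75 K


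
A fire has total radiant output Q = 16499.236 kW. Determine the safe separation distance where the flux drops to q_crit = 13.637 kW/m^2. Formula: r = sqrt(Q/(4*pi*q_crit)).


4*pi*q_crit = 171.37
Q/(4*pi*q_crit) = 96.280
r = sqrt(96.280) = 9.8122 m

9.8122 m


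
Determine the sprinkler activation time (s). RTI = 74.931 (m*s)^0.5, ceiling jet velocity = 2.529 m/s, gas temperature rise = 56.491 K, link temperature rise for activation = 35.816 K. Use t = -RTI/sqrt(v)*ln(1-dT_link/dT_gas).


dT_link/dT_gas = 0.63401
ln(1 - 0.63401) = -1.0052
t = -74.931 / sqrt(2.529) * -1.0052 = 47.361 s

47.361 s


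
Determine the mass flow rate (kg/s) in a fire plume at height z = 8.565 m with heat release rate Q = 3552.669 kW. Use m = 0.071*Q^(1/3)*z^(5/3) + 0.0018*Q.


Q^(1/3) = 15.259
z^(5/3) = 35.855
First term = 0.071 * 15.259 * 35.855 = 38.844
Second term = 0.0018 * 3552.669 = 6.3948
m = 45.239 kg/s

45.239 kg/s


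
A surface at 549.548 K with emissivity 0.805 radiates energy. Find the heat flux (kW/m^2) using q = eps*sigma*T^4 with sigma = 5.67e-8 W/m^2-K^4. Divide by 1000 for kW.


T^4 = 9.1206e+10
q = 0.805 * 5.67e-8 * 9.1206e+10 / 1000 = 4.1630 kW/m^2

4.1630 kW/m^2


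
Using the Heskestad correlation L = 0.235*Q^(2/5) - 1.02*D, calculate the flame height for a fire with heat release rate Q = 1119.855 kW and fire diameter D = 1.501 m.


Q^(2/5) = 16.583
0.235 * Q^(2/5) = 3.8970
1.02 * D = 1.5310
L = 2.3660 m

2.3660 m


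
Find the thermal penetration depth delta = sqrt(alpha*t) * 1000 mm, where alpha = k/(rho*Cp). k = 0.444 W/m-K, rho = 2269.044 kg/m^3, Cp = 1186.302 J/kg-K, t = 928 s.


alpha = 0.444 / (2269.044 * 1186.302) = 1.6495e-07 m^2/s
alpha * t = 0.00015307
delta = sqrt(0.00015307) * 1000 = 12.372 mm

12.372 mm


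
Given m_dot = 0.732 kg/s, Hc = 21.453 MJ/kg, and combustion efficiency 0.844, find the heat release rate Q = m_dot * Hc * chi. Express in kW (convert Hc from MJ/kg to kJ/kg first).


Hc = 21.453 MJ/kg = 21.453 * 1000 kJ/kg = 21453 kJ/kg
Q = 0.732 kg/s * 21453 kJ/kg * 0.844 = 13254 kW

13254 kW


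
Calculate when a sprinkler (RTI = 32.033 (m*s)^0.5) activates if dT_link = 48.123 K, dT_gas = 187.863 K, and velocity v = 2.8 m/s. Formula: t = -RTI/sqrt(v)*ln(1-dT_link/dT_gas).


dT_link/dT_gas = 0.25616
ln(1 - 0.25616) = -0.29593
t = -32.033 / sqrt(2.8) * -0.29593 = 5.6651 s

5.6651 s


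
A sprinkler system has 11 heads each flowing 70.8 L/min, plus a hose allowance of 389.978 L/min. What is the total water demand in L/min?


Sprinkler demand = 11 * 70.8 = 778.8 L/min
Total = 778.8 + 389.978 = 1168.778 L/min

1168.778 L/min


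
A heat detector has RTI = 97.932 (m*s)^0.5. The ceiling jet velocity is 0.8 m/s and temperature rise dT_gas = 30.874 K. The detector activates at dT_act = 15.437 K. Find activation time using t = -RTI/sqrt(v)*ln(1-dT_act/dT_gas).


dT_act/dT_gas = 0.5
ln(1 - 0.5) = -0.69315
t = -97.932 / sqrt(0.8) * -0.69315 = 75.894 s

75.894 s


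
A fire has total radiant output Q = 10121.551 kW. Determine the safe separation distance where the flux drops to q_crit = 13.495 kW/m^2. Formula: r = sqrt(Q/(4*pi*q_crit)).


4*pi*q_crit = 169.58
Q/(4*pi*q_crit) = 59.685
r = sqrt(59.685) = 7.7256 m

7.7256 m


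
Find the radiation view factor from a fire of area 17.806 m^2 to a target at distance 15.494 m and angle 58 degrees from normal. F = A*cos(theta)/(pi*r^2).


cos(58 deg) = 0.52992
pi*r^2 = 754.18
F = 17.806 * 0.52992 / 754.18 = 0.012511

0.012511


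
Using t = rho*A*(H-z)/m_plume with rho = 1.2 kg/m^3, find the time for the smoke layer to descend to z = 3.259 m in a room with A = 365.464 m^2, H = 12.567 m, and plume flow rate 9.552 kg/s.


H - z = 9.308 m
t = 1.2 * 365.464 * 9.308 / 9.552 = 427.35 s

427.35 s


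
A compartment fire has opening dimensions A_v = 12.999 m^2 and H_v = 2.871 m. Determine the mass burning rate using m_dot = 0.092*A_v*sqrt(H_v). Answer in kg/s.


sqrt(H_v) = 1.6944
m_dot = 0.092 * 12.999 * 1.6944 = 2.0263 kg/s

2.0263 kg/s


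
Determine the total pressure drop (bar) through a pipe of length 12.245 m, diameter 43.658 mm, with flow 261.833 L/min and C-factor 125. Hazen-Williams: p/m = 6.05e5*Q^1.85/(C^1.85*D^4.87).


Q^1.85 = 29740
C^1.85 = 7573.3
D^4.87 = 9.7076e+07
p/m = 0.024474 bar/m
p_total = 0.024474 * 12.245 = 0.29968 bar

0.29968 bar


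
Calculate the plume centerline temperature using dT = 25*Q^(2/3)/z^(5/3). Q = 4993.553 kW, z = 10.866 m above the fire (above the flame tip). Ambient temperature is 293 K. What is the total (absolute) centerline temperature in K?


Q^(2/3) = 292.15
z^(5/3) = 53.307
dT = 25 * 292.15 / 53.307 = 137.01 K
T = 293 + 137.01 = 430.01 K

430.01 K


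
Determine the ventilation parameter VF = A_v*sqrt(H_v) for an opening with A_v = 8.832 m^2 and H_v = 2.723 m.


sqrt(H_v) = 1.6502
VF = 8.832 * 1.6502 = 14.574 m^(5/2)

14.574 m^(5/2)


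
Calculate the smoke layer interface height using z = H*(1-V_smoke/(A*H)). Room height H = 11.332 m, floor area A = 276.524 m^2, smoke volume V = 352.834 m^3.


V/(A*H) = 0.11260
1 - 0.11260 = 0.88740
z = 11.332 * 0.88740 = 10.056 m

10.056 m


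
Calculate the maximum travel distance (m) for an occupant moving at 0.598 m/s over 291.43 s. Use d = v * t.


d = 0.598 * 291.43 = 174.28 m

174.28 m


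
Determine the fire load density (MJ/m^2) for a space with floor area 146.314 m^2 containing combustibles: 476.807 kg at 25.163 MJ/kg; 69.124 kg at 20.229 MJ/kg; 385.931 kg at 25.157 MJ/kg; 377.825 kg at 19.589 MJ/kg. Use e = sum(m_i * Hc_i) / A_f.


Total energy = 476.807*25.163 + 69.124*20.229 + 385.931*25.157 + 377.825*19.589
= 11997.89 + 1398.309 + 9708.866 + 7401.214
= 30506.28 MJ
e = 30506.28 / 146.314 = 208.50 MJ/m^2

208.50 MJ/m^2


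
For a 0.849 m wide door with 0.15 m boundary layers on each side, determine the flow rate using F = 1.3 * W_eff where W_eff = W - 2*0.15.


W_eff = 0.849 - 0.30 = 0.549 m
F = 1.3 * 0.549 = 0.71370 persons/s

0.71370 persons/s


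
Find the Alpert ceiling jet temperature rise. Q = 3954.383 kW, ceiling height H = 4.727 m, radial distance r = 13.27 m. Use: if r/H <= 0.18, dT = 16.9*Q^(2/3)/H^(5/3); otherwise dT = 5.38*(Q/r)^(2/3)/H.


r/H = 13.27 / 4.727 = 2.8073
r/H > 0.18, so dT = 5.38*(Q/r)^(2/3)/H
Q/r = 297.99
(Q/r)^(2/3) = 44.614
dT = 5.38 * 44.614 / 4.727 = 50.777 K

50.777 K


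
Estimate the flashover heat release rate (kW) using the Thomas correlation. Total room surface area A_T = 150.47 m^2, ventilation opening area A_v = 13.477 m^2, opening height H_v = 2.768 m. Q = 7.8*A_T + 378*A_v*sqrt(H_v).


7.8*A_T = 1173.666
sqrt(H_v) = 1.6637
378*A_v*sqrt(H_v) = 8475.6
Q = 1173.666 + 8475.6 = 9649.2 kW

9649.2 kW


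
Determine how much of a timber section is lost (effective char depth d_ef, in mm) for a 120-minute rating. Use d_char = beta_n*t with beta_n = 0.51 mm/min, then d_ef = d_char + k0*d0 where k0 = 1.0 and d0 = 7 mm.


d_char = 0.51 * 120 = 61.2 mm
d_ef = 61.2 + 1.0*7 = 68.2 mm

68.2 mm


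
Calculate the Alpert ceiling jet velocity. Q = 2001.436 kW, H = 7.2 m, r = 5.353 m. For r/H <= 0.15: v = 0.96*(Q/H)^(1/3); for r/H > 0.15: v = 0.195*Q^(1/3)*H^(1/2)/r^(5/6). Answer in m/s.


r/H = 5.353 / 7.2 = 0.74347
r/H > 0.15, so v = 0.195*Q^(1/3)*H^(1/2)/r^(5/6)
Q^(1/3) = 12.602
H^(1/2) = 2.6833
r^(5/6) = 4.0473
v = 0.195 * 12.602 * 2.6833 / 4.0473 = 1.6292 m/s

1.6292 m/s


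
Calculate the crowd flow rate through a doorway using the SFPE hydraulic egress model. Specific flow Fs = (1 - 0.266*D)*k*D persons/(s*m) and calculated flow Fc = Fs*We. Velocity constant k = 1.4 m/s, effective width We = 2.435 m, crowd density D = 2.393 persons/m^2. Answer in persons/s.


1 - 0.266*D = 1 - 0.266*2.393 = 0.36346
Fs = 0.36346 * 1.4 * 2.393 = 1.2177 persons/(s*m)
Fc = 1.2177 * 2.435 = 2.9650 persons/s

2.9650 persons/s


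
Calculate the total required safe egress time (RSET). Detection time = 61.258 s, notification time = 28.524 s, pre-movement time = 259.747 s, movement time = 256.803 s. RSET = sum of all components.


Total = 61.258 + 28.524 + 259.747 + 256.803 = 606.332 s

606.332 s


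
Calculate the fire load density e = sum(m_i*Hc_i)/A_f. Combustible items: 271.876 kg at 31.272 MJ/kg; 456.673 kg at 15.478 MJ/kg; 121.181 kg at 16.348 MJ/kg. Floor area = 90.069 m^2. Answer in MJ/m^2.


Total energy = 271.876*31.272 + 456.673*15.478 + 121.181*16.348
= 8502.106 + 7068.385 + 1981.067
= 17551.56 MJ
e = 17551.56 / 90.069 = 194.87 MJ/m^2

194.87 MJ/m^2


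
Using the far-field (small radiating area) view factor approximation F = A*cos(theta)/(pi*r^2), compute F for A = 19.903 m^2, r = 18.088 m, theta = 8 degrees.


cos(8 deg) = 0.99027
pi*r^2 = 1027.9
F = 19.903 * 0.99027 / 1027.9 = 0.019175

0.019175


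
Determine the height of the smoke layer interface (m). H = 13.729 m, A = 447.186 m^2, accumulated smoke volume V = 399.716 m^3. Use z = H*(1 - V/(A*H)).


V/(A*H) = 0.065107
1 - 0.065107 = 0.93489
z = 13.729 * 0.93489 = 12.835 m

12.835 m


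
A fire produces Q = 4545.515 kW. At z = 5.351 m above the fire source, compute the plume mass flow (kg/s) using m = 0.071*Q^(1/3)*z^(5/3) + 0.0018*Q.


Q^(1/3) = 16.565
z^(5/3) = 16.370
First term = 0.071 * 16.565 * 16.370 = 19.254
Second term = 0.0018 * 4545.515 = 8.1819
m = 27.435 kg/s

27.435 kg/s


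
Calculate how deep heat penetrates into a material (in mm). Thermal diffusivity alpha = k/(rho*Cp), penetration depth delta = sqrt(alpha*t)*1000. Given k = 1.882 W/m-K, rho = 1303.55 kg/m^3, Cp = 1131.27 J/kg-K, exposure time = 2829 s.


alpha = 1.882 / (1303.55 * 1131.27) = 1.2762e-06 m^2/s
alpha * t = 0.0036104
delta = sqrt(0.0036104) * 1000 = 60.087 mm

60.087 mm


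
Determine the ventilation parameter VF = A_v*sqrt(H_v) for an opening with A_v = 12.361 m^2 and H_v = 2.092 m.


sqrt(H_v) = 1.4464
VF = 12.361 * 1.4464 = 17.879 m^(5/2)

17.879 m^(5/2)


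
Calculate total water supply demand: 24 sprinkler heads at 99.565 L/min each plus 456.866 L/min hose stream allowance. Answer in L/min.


Sprinkler demand = 24 * 99.565 = 2389.56 L/min
Total = 2389.56 + 456.866 = 2846.426 L/min

2846.426 L/min


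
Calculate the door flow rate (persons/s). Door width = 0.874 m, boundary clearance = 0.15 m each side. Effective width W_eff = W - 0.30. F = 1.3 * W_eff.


W_eff = 0.874 - 0.30 = 0.574 m
F = 1.3 * 0.574 = 0.74620 persons/s

0.74620 persons/s


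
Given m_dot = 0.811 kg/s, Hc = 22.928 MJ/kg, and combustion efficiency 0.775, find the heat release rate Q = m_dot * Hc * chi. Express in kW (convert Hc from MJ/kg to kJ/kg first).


Hc = 22.928 MJ/kg = 22.928 * 1000 kJ/kg = 22928 kJ/kg
Q = 0.811 kg/s * 22928 kJ/kg * 0.775 = 14411 kW

14411 kW


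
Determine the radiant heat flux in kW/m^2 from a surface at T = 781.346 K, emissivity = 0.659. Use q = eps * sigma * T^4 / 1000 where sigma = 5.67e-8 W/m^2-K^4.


T^4 = 3.7271e+11
q = 0.659 * 5.67e-8 * 3.7271e+11 / 1000 = 13.927 kW/m^2

13.927 kW/m^2


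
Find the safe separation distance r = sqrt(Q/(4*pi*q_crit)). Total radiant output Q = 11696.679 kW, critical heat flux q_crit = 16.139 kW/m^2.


4*pi*q_crit = 202.81
Q/(4*pi*q_crit) = 57.673
r = sqrt(57.673) = 7.5943 m

7.5943 m


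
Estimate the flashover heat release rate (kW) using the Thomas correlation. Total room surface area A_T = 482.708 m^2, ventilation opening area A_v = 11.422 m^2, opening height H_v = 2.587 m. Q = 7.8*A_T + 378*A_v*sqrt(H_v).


7.8*A_T = 3765.1
sqrt(H_v) = 1.6084
378*A_v*sqrt(H_v) = 6944.4
Q = 3765.1 + 6944.4 = 10709 kW

10709 kW


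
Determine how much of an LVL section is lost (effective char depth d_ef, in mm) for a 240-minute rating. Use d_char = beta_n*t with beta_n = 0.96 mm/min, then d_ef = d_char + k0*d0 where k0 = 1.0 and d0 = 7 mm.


d_char = 0.96 * 240 = 230.4 mm
d_ef = 230.4 + 1.0*7 = 237.4 mm

237.4 mm


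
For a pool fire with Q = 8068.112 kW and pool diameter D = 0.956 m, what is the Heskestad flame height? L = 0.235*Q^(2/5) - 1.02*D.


Q^(2/5) = 36.535
0.235 * Q^(2/5) = 8.5857
1.02 * D = 0.97512
L = 7.6106 m

7.6106 m


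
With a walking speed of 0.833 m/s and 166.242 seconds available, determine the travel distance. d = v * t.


d = 0.833 * 166.242 = 138.48 m

138.48 m


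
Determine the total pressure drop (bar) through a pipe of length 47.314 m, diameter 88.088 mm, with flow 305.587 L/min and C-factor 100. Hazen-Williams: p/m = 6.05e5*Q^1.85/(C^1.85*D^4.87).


Q^1.85 = 39582
C^1.85 = 5011.9
D^4.87 = 2.9631e+09
p/m = 0.0016125 bar/m
p_total = 0.0016125 * 47.314 = 0.076296 bar

0.076296 bar


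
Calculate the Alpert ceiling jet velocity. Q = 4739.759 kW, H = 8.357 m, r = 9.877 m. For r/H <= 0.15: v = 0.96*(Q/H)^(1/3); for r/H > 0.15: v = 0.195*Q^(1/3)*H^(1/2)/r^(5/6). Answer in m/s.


r/H = 9.877 / 8.357 = 1.1819
r/H > 0.15, so v = 0.195*Q^(1/3)*H^(1/2)/r^(5/6)
Q^(1/3) = 16.798
H^(1/2) = 2.8908
r^(5/6) = 6.7430
v = 0.195 * 16.798 * 2.8908 / 6.7430 = 1.4043 m/s

1.4043 m/s


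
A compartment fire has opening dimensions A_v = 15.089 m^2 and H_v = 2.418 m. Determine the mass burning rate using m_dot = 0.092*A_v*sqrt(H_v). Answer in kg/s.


sqrt(H_v) = 1.5550
m_dot = 0.092 * 15.089 * 1.5550 = 2.1586 kg/s

2.1586 kg/s


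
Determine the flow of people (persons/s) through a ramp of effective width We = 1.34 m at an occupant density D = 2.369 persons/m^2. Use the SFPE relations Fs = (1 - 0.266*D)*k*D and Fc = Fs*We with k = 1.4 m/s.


1 - 0.266*D = 1 - 0.266*2.369 = 0.36985
Fs = 0.36985 * 1.4 * 2.369 = 1.2266 persons/(s*m)
Fc = 1.2266 * 1.34 = 1.6437 persons/s

1.6437 persons/s


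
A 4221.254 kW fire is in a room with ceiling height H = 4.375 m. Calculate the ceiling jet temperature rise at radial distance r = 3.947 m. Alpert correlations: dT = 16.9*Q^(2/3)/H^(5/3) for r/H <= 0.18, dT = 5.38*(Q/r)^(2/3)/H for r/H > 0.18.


r/H = 3.947 / 4.375 = 0.90217
r/H > 0.18, so dT = 5.38*(Q/r)^(2/3)/H
Q/r = 1069.5
(Q/r)^(2/3) = 104.58
dT = 5.38 * 104.58 / 4.375 = 128.60 K

128.60 K


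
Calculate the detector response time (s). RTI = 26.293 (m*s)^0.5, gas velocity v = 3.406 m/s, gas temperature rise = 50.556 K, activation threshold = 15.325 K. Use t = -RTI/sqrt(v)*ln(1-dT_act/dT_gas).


dT_act/dT_gas = 0.30313
ln(1 - 0.30313) = -0.36116
t = -26.293 / sqrt(3.406) * -0.36116 = 5.1453 s

5.1453 s


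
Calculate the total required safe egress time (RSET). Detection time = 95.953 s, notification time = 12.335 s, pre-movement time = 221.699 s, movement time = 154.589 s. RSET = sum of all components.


Total = 95.953 + 12.335 + 221.699 + 154.589 = 484.576 s

484.576 s


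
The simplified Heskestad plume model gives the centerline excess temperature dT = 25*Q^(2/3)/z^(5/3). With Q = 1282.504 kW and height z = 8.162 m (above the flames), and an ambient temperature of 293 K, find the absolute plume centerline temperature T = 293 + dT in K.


Q^(2/3) = 118.04
z^(5/3) = 33.087
dT = 25 * 118.04 / 33.087 = 89.190 K
T = 293 + 89.190 = 382.19 K

382.19 K


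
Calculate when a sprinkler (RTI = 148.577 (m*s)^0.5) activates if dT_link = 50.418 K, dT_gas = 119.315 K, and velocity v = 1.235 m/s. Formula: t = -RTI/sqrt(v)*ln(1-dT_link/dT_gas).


dT_link/dT_gas = 0.42256
ln(1 - 0.42256) = -0.54915
t = -148.577 / sqrt(1.235) * -0.54915 = 73.420 s

73.420 s


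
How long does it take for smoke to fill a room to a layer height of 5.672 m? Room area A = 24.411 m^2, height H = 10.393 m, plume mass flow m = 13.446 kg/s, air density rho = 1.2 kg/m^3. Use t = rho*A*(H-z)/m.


H - z = 4.721 m
t = 1.2 * 24.411 * 4.721 / 13.446 = 10.285 s

10.285 s


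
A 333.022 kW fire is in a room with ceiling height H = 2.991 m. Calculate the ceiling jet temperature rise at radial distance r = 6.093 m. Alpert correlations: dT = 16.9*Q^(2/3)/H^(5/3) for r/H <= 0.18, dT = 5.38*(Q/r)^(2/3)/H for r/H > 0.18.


r/H = 6.093 / 2.991 = 2.0371
r/H > 0.18, so dT = 5.38*(Q/r)^(2/3)/H
Q/r = 54.656
(Q/r)^(2/3) = 14.402
dT = 5.38 * 14.402 / 2.991 = 25.906 K

25.906 K


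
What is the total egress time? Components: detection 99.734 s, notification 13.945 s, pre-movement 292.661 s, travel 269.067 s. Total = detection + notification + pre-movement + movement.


Total = 99.734 + 13.945 + 292.661 + 269.067 = 675.407 s

675.407 s


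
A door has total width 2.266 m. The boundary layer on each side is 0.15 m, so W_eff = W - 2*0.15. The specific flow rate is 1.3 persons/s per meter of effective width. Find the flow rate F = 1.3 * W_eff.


W_eff = 2.266 - 0.30 = 1.966 m
F = 1.3 * 1.966 = 2.5558 persons/s

2.5558 persons/s


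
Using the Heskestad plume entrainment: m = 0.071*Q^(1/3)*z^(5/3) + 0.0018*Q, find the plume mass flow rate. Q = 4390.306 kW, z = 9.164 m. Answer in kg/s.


Q^(1/3) = 16.374
z^(5/3) = 40.131
First term = 0.071 * 16.374 * 40.131 = 46.655
Second term = 0.0018 * 4390.306 = 7.9026
m = 54.558 kg/s

54.558 kg/s


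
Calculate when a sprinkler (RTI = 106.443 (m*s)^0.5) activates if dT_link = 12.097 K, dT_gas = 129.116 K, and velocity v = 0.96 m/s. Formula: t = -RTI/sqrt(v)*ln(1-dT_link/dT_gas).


dT_link/dT_gas = 0.093691
ln(1 - 0.093691) = -0.098375
t = -106.443 / sqrt(0.96) * -0.098375 = 10.687 s

10.687 s


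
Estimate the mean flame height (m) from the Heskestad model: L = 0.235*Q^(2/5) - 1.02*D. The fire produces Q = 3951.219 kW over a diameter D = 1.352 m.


Q^(2/5) = 27.459
0.235 * Q^(2/5) = 6.4530
1.02 * D = 1.3790
L = 5.0739 m

5.0739 m


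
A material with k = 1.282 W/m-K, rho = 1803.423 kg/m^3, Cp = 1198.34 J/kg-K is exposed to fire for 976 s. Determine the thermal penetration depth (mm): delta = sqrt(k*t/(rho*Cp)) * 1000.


alpha = 1.282 / (1803.423 * 1198.34) = 5.9321e-07 m^2/s
alpha * t = 0.00057898
delta = sqrt(0.00057898) * 1000 = 24.062 mm

24.062 mm


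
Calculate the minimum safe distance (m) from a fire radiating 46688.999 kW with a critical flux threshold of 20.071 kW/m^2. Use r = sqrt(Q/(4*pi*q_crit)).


4*pi*q_crit = 252.22
Q/(4*pi*q_crit) = 185.11
r = sqrt(185.11) = 13.606 m

13.606 m


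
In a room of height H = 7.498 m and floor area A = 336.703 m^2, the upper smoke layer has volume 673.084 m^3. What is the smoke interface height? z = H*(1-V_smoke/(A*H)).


V/(A*H) = 0.26661
1 - 0.26661 = 0.73339
z = 7.498 * 0.73339 = 5.4990 m

5.4990 m


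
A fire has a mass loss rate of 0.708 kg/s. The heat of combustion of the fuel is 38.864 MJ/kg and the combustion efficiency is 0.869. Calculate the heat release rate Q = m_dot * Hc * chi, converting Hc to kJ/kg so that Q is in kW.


Hc = 38.864 MJ/kg = 38.864 * 1000 kJ/kg = 38864 kJ/kg
Q = 0.708 kg/s * 38864 kJ/kg * 0.869 = 23911 kW

23911 kW


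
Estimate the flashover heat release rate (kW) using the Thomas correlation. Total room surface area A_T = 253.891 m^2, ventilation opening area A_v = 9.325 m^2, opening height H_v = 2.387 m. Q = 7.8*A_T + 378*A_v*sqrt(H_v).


7.8*A_T = 1980.3
sqrt(H_v) = 1.5450
378*A_v*sqrt(H_v) = 5445.9
Q = 1980.3 + 5445.9 = 7426.2 kW

7426.2 kW


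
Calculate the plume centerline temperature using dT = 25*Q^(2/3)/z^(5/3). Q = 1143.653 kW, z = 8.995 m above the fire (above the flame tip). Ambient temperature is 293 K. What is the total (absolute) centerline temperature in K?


Q^(2/3) = 109.36
z^(5/3) = 38.905
dT = 25 * 109.36 / 38.905 = 70.275 K
T = 293 + 70.275 = 363.28 K

363.28 K


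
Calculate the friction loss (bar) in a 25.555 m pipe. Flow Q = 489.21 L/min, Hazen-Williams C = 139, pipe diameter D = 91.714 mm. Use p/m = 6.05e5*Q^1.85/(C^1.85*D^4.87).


Q^1.85 = 94529
C^1.85 = 9216.7
D^4.87 = 3.6063e+09
p/m = 0.0017206 bar/m
p_total = 0.0017206 * 25.555 = 0.043970 bar

0.043970 bar


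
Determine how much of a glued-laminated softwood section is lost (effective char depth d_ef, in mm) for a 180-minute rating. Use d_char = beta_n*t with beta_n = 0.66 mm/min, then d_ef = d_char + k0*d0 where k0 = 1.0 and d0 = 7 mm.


d_char = 0.66 * 180 = 118.8 mm
d_ef = 118.8 + 1.0*7 = 125.8 mm

125.8 mm


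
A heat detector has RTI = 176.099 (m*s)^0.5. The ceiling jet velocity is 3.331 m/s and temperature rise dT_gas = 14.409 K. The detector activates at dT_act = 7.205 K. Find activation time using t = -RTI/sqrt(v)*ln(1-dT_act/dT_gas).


dT_act/dT_gas = 0.50003
ln(1 - 0.50003) = -0.69322
t = -176.099 / sqrt(3.331) * -0.69322 = 66.887 s

66.887 s


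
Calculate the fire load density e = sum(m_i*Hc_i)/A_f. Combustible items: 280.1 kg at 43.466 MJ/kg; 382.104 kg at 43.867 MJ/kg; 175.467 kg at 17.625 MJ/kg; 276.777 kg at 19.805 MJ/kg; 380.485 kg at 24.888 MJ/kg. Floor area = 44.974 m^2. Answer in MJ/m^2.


Total energy = 280.1*43.466 + 382.104*43.867 + 175.467*17.625 + 276.777*19.805 + 380.485*24.888
= 12174.83 + 16761.76 + 3092.606 + 5481.568 + 9469.511
= 46980.27 MJ
e = 46980.27 / 44.974 = 1044.6 MJ/m^2

1044.6 MJ/m^2


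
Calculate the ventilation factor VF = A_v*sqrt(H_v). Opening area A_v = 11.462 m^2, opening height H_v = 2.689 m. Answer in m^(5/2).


sqrt(H_v) = 1.6398
VF = 11.462 * 1.6398 = 18.796 m^(5/2)

18.796 m^(5/2)


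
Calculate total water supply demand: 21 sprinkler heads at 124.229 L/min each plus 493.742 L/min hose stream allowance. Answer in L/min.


Sprinkler demand = 21 * 124.229 = 2608.809 L/min
Total = 2608.809 + 493.742 = 3102.551 L/min

3102.551 L/min


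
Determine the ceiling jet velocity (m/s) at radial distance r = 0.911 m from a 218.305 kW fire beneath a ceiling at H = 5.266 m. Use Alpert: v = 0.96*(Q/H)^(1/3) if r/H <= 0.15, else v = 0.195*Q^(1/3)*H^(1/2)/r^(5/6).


r/H = 0.911 / 5.266 = 0.17300
r/H > 0.15, so v = 0.195*Q^(1/3)*H^(1/2)/r^(5/6)
Q^(1/3) = 6.0213
H^(1/2) = 2.2948
r^(5/6) = 0.92526
v = 0.195 * 6.0213 * 2.2948 / 0.92526 = 2.9120 m/s

2.9120 m/s


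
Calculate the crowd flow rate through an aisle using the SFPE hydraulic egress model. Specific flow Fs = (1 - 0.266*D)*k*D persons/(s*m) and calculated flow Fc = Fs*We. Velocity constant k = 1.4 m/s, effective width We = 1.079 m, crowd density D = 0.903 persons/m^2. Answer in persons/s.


1 - 0.266*D = 1 - 0.266*0.903 = 0.75980
Fs = 0.75980 * 1.4 * 0.903 = 0.96054 persons/(s*m)
Fc = 0.96054 * 1.079 = 1.0364 persons/s

1.0364 persons/s


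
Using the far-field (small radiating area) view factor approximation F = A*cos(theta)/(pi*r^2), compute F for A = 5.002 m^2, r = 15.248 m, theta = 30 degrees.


cos(30 deg) = 0.86603
pi*r^2 = 730.43
F = 5.002 * 0.86603 / 730.43 = 0.0059306

0.0059306


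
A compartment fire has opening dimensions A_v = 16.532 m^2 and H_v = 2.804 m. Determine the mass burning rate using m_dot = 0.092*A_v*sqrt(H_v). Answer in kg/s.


sqrt(H_v) = 1.6745
m_dot = 0.092 * 16.532 * 1.6745 = 2.5468 kg/s

2.5468 kg/s


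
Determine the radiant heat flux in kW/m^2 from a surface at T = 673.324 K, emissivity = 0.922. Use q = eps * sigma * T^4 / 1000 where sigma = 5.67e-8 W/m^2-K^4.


T^4 = 2.0554e+11
q = 0.922 * 5.67e-8 * 2.0554e+11 / 1000 = 10.745 kW/m^2

10.745 kW/m^2


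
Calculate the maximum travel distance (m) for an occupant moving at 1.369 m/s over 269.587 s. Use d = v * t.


d = 1.369 * 269.587 = 369.06 m

369.06 m


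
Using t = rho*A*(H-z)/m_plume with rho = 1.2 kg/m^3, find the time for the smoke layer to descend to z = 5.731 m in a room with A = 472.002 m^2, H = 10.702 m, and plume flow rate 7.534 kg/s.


H - z = 4.971 m
t = 1.2 * 472.002 * 4.971 / 7.534 = 373.72 s

373.72 s


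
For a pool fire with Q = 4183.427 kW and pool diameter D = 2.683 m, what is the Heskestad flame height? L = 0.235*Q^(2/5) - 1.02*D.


Q^(2/5) = 28.094
0.235 * Q^(2/5) = 6.6021
1.02 * D = 2.7367
L = 3.8654 m

3.8654 m


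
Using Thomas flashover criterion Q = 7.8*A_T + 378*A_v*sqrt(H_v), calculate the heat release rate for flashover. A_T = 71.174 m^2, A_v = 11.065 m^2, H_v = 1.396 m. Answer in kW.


7.8*A_T = 555.16
sqrt(H_v) = 1.1815
378*A_v*sqrt(H_v) = 4941.8
Q = 555.16 + 4941.8 = 5497.0 kW

5497.0 kW


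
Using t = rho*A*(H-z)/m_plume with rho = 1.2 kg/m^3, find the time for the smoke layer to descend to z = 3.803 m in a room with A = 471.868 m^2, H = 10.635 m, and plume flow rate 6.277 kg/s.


H - z = 6.832 m
t = 1.2 * 471.868 * 6.832 / 6.277 = 616.31 s

616.31 s


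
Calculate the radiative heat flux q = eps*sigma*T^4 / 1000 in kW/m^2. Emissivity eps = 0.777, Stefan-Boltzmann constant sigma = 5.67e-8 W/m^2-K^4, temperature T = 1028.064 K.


T^4 = 1.1171e+12
q = 0.777 * 5.67e-8 * 1.1171e+12 / 1000 = 49.214 kW/m^2

49.214 kW/m^2


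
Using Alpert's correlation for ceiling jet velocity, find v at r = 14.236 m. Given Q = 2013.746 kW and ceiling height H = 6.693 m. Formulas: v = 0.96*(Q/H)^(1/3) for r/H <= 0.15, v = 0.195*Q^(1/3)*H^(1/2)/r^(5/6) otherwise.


r/H = 14.236 / 6.693 = 2.1270
r/H > 0.15, so v = 0.195*Q^(1/3)*H^(1/2)/r^(5/6)
Q^(1/3) = 12.628
H^(1/2) = 2.5871
r^(5/6) = 9.1444
v = 0.195 * 12.628 * 2.5871 / 9.1444 = 0.69666 m/s

0.69666 m/s
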